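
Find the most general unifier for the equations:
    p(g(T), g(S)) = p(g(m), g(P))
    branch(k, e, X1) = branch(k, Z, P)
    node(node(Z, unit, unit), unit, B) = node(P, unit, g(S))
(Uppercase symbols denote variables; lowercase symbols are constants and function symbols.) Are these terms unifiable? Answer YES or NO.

YES

Decompose p/2: g(T) = g(m),  g(S) = g(P).
Decompose g/1: T = m.
Bind T := m; no other remaining equation mentions T.
Decompose g/1: S = P.
Bind S := P; substituting into the one remaining equation that mentions S gives: node(node(Z, unit, unit), unit, B) = node(P, unit, g(P)).
Decompose branch/3: k = k,  e = Z,  X1 = P.
Delete trivial equation k = k.
Bind Z := e; substituting into the one remaining equation that mentions Z gives: node(node(e, unit, unit), unit, B) = node(P, unit, g(P)).
Bind X1 := P; no other remaining equation mentions X1.
Decompose node/3: node(e, unit, unit) = P,  unit = unit,  B = g(P).
Bind P := node(e, unit, unit); substituting into the one remaining equation that mentions P gives: B = g(node(e, unit, unit)). Substituting into the earlier bindings gives S := node(e, unit, unit), X1 := node(e, unit, unit).
Delete trivial equation unit = unit.
Bind B := g(node(e, unit, unit)).
No equations remain and no clash or occurs-check failure arose, so a unifier exists.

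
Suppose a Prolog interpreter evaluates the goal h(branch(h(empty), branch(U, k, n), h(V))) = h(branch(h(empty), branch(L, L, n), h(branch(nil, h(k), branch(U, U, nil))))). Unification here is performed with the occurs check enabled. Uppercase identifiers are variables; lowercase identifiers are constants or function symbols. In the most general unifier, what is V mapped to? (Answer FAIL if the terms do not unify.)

Decompose h/1: branch(h(empty), branch(U, k, n), h(V)) = branch(h(empty), branch(L, L, n), h(branch(nil, h(k), branch(U, U, nil)))).
Decompose branch/3: h(empty) = h(empty),  branch(U, k, n) = branch(L, L, n),  h(V) = h(branch(nil, h(k), branch(U, U, nil))).
Delete trivial equation h(empty) = h(empty).
Decompose branch/3: U = L,  k = L,  n = n.
Bind U := L; substituting into the one remaining equation that mentions U gives: h(V) = h(branch(nil, h(k), branch(L, L, nil))).
Bind L := k; substituting into the one remaining equation that mentions L gives: h(V) = h(branch(nil, h(k), branch(k, k, nil))). Substituting into the earlier binding gives U := k.
Delete trivial equation n = n.
Decompose h/1: V = branch(nil, h(k), branch(k, k, nil)).
Bind V := branch(nil, h(k), branch(k, k, nil)).
MGU = { U ↦ k, L ↦ k, V ↦ branch(nil, h(k), branch(k, k, nil)) }, so V ↦ branch(nil, h(k), branch(k, k, nil)).

branch(nil, h(k), branch(k, k, nil))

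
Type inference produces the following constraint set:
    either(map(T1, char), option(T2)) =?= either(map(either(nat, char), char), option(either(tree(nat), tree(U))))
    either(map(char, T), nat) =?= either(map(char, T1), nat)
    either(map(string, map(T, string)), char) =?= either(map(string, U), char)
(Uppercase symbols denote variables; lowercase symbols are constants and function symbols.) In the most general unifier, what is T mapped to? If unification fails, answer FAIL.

either(nat, char)

Decompose either/2: map(T1, char) =?= map(either(nat, char), char),  option(T2) =?= option(either(tree(nat), tree(U))).
Decompose map/2: T1 =?= either(nat, char),  char =?= char.
Bind T1 := either(nat, char); substituting into the one remaining equation that mentions T1 gives: either(map(char, T), nat) =?= either(map(char, either(nat, char)), nat).
Delete trivial equation char =?= char.
Decompose option/1: T2 =?= either(tree(nat), tree(U)).
Bind T2 := either(tree(nat), tree(U)); no other remaining equation mentions T2.
Decompose either/2: map(char, T) =?= map(char, either(nat, char)),  nat =?= nat.
Decompose map/2: char =?= char,  T =?= either(nat, char).
Delete trivial equation char =?= char.
Bind T := either(nat, char); substituting into the one remaining equation that mentions T gives: either(map(string, map(either(nat, char), string)), char) =?= either(map(string, U), char).
Delete trivial equation nat =?= nat.
Decompose either/2: map(string, map(either(nat, char), string)) =?= map(string, U),  char =?= char.
Decompose map/2: string =?= string,  map(either(nat, char), string) =?= U.
Delete trivial equation string =?= string.
Bind U := map(either(nat, char), string); no other remaining equation mentions U. Substituting into the earlier binding gives T2 := either(tree(nat), tree(map(either(nat, char), string))).
Delete trivial equation char =?= char.
MGU = { T1 ↦ either(nat, char), T2 ↦ either(tree(nat), tree(map(either(nat, char), string))), T ↦ either(nat, char), U ↦ map(either(nat, char), string) }, so T ↦ either(nat, char).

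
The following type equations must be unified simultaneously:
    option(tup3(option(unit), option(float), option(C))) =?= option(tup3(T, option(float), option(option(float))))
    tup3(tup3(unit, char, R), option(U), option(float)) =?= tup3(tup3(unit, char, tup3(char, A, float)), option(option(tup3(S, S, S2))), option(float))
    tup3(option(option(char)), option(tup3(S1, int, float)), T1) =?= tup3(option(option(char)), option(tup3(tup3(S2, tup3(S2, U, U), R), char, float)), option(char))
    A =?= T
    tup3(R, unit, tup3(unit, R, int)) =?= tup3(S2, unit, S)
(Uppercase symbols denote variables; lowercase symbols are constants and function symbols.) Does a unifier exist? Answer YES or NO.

Decompose option/1: tup3(option(unit), option(float), option(C)) =?= tup3(T, option(float), option(option(float))).
Decompose tup3/3: option(unit) =?= T,  option(float) =?= option(float),  option(C) =?= option(option(float)).
Bind T := option(unit); substituting into the one remaining equation that mentions T gives: A =?= option(unit).
Delete trivial equation option(float) =?= option(float).
Decompose option/1: C =?= option(float).
Bind C := option(float); no other remaining equation mentions C.
Decompose tup3/3: tup3(unit, char, R) =?= tup3(unit, char, tup3(char, A, float)),  option(U) =?= option(option(tup3(S, S, S2))),  option(float) =?= option(float).
Decompose tup3/3: unit =?= unit,  char =?= char,  R =?= tup3(char, A, float).
Delete trivial equation unit =?= unit.
Delete trivial equation char =?= char.
Bind R := tup3(char, A, float); substituting into the 2 remaining equations that mention R gives: tup3(option(option(char)), option(tup3(S1, int, float)), T1) =?= tup3(option(option(char)), option(tup3(tup3(S2, tup3(S2, U, U), tup3(char, A, float)), char, float)), option(char)),  tup3(tup3(char, A, float), unit, tup3(unit, tup3(char, A, float), int)) =?= tup3(S2, unit, S).
Decompose option/1: U =?= option(tup3(S, S, S2)).
Bind U := option(tup3(S, S, S2)); substituting into the one remaining equation that mentions U gives: tup3(option(option(char)), option(tup3(S1, int, float)), T1) =?= tup3(option(option(char)), option(tup3(tup3(S2, tup3(S2, option(tup3(S, S, S2)), option(tup3(S, S, S2))), tup3(char, A, float)), char, float)), option(char)).
Delete trivial equation option(float) =?= option(float).
Decompose tup3/3: option(option(char)) =?= option(option(char)),  option(tup3(S1, int, float)) =?= option(tup3(tup3(S2, tup3(S2, option(tup3(S, S, S2)), option(tup3(S, S, S2))), tup3(char, A, float)), char, float)),  T1 =?= option(char).
Delete trivial equation option(option(char)) =?= option(option(char)).
Decompose option/1: tup3(S1, int, float) =?= tup3(tup3(S2, tup3(S2, option(tup3(S, S, S2)), option(tup3(S, S, S2))), tup3(char, A, float)), char, float).
Decompose tup3/3: S1 =?= tup3(S2, tup3(S2, option(tup3(S, S, S2)), option(tup3(S, S, S2))), tup3(char, A, float)),  int =?= char,  float =?= float.
Bind S1 := tup3(S2, tup3(S2, option(tup3(S, S, S2)), option(tup3(S, S, S2))), tup3(char, A, float)); no other remaining equation mentions S1.
Clash: constants int and char differ; no unifier exists.

NO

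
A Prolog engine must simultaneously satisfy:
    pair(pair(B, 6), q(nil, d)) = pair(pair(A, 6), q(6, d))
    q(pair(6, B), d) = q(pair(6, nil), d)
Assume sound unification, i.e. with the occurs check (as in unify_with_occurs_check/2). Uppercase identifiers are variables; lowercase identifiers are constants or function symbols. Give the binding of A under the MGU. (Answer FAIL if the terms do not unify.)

FAIL

Decompose pair/2: pair(B, 6) = pair(A, 6),  q(nil, d) = q(6, d).
Decompose pair/2: B = A,  6 = 6.
Bind B := A; substituting into the one remaining equation that mentions B gives: q(pair(6, A), d) = q(pair(6, nil), d).
Delete trivial equation 6 = 6.
Decompose q/2: nil = 6,  d = d.
Clash: constants nil and 6 differ; no unifier exists.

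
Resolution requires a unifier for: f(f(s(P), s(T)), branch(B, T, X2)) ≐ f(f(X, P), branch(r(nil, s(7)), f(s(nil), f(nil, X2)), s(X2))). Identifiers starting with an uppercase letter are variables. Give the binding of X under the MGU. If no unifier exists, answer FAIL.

FAIL

Decompose f/2: f(s(P), s(T)) ≐ f(X, P),  branch(B, T, X2) ≐ branch(r(nil, s(7)), f(s(nil), f(nil, X2)), s(X2)).
Decompose f/2: s(P) ≐ X,  s(T) ≐ P.
Bind X := s(P); no other remaining equation mentions X.
Bind P := s(T); no other remaining equation mentions P. Substituting into the earlier binding gives X := s(s(T)).
Decompose branch/3: B ≐ r(nil, s(7)),  T ≐ f(s(nil), f(nil, X2)),  X2 ≐ s(X2).
Bind B := r(nil, s(7)); no other remaining equation mentions B.
Bind T := f(s(nil), f(nil, X2)); no other remaining equation mentions T. Substituting into the earlier bindings gives X := s(s(f(s(nil), f(nil, X2)))), P := s(f(s(nil), f(nil, X2))).
Occurs check fails: X2 occurs in s(X2); the equation X2 ≐ s(X2) has no finite solution.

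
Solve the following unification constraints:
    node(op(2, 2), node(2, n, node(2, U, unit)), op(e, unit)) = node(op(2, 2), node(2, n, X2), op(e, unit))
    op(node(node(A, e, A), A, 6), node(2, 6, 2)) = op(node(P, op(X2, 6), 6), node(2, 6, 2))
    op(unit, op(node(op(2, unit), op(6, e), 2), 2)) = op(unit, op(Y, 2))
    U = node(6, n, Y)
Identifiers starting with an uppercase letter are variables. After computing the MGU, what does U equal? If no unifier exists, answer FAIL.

node(6, n, node(op(2, unit), op(6, e), 2))

Decompose node/3: op(2, 2) = op(2, 2),  node(2, n, node(2, U, unit)) = node(2, n, X2),  op(e, unit) = op(e, unit).
Delete trivial equation op(2, 2) = op(2, 2).
Decompose node/3: 2 = 2,  n = n,  node(2, U, unit) = X2.
Delete trivial equation 2 = 2.
Delete trivial equation n = n.
Bind X2 := node(2, U, unit); substituting into the one remaining equation that mentions X2 gives: op(node(node(A, e, A), A, 6), node(2, 6, 2)) = op(node(P, op(node(2, U, unit), 6), 6), node(2, 6, 2)).
Delete trivial equation op(e, unit) = op(e, unit).
Decompose op/2: node(node(A, e, A), A, 6) = node(P, op(node(2, U, unit), 6), 6),  node(2, 6, 2) = node(2, 6, 2).
Decompose node/3: node(A, e, A) = P,  A = op(node(2, U, unit), 6),  6 = 6.
Bind P := node(A, e, A); no other remaining equation mentions P.
Bind A := op(node(2, U, unit), 6); no other remaining equation mentions A. Substituting into the earlier binding gives P := node(op(node(2, U, unit), 6), e, op(node(2, U, unit), 6)).
Delete trivial equation 6 = 6.
Delete trivial equation node(2, 6, 2) = node(2, 6, 2).
Decompose op/2: unit = unit,  op(node(op(2, unit), op(6, e), 2), 2) = op(Y, 2).
Delete trivial equation unit = unit.
Decompose op/2: node(op(2, unit), op(6, e), 2) = Y,  2 = 2.
Bind Y := node(op(2, unit), op(6, e), 2); substituting into the one remaining equation that mentions Y gives: U = node(6, n, node(op(2, unit), op(6, e), 2)).
Delete trivial equation 2 = 2.
Bind U := node(6, n, node(op(2, unit), op(6, e), 2)). Substituting into the earlier bindings gives X2 := node(2, node(6, n, node(op(2, unit), op(6, e), 2)), unit), P := node(op(node(2, node(6, n, node(op(2, unit), op(6, e), 2)), unit), 6), e, op(node(2, node(6, n, node(op(2, unit), op(6, e), 2)), unit), 6)), A := op(node(2, node(6, n, node(op(2, unit), op(6, e), 2)), unit), 6).
MGU = { X2 -> node(2, node(6, n, node(op(2, unit), op(6, e), 2)), unit), P -> node(op(node(2, node(6, n, node(op(2, unit), op(6, e), 2)), unit), 6), e, op(node(2, node(6, n, node(op(2, unit), op(6, e), 2)), unit), 6)), A -> op(node(2, node(6, n, node(op(2, unit), op(6, e), 2)), unit), 6), Y -> node(op(2, unit), op(6, e), 2), U -> node(6, n, node(op(2, unit), op(6, e), 2)) }, so U -> node(6, n, node(op(2, unit), op(6, e), 2)).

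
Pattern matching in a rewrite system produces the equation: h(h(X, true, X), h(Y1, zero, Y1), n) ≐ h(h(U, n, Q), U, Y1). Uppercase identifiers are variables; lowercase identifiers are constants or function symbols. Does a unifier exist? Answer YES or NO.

NO

Decompose h/3: h(X, true, X) ≐ h(U, n, Q),  h(Y1, zero, Y1) ≐ U,  n ≐ Y1.
Decompose h/3: X ≐ U,  true ≐ n,  X ≐ Q.
Bind X := U; substituting into the one remaining equation that mentions X gives: U ≐ Q.
Clash: constants true and n differ; no unifier exists.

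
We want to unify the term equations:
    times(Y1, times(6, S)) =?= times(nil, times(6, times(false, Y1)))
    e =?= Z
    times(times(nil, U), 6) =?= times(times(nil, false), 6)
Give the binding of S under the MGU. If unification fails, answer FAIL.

Decompose times/2: Y1 =?= nil,  times(6, S) =?= times(6, times(false, Y1)).
Bind Y1 := nil; substituting into the one remaining equation that mentions Y1 gives: times(6, S) =?= times(6, times(false, nil)).
Decompose times/2: 6 =?= 6,  S =?= times(false, nil).
Delete trivial equation 6 =?= 6.
Bind S := times(false, nil); no other remaining equation mentions S.
Bind Z := e; no other remaining equation mentions Z.
Decompose times/2: times(nil, U) =?= times(nil, false),  6 =?= 6.
Decompose times/2: nil =?= nil,  U =?= false.
Delete trivial equation nil =?= nil.
Bind U := false; no other remaining equation mentions U.
Delete trivial equation 6 =?= 6.
MGU = { Y1 -> nil, S -> times(false, nil), Z -> e, U -> false }, so S -> times(false, nil).

times(false, nil)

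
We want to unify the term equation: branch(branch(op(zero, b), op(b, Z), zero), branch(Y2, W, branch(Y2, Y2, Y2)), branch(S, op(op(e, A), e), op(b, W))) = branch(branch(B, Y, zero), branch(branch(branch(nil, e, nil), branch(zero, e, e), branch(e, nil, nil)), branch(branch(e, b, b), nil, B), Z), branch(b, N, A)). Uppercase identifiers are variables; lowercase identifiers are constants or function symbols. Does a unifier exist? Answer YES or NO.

Decompose branch/3: branch(op(zero, b), op(b, Z), zero) = branch(B, Y, zero),  branch(Y2, W, branch(Y2, Y2, Y2)) = branch(branch(branch(nil, e, nil), branch(zero, e, e), branch(e, nil, nil)), branch(branch(e, b, b), nil, B), Z),  branch(S, op(op(e, A), e), op(b, W)) = branch(b, N, A).
Decompose branch/3: op(zero, b) = B,  op(b, Z) = Y,  zero = zero.
Bind B := op(zero, b); substituting into the one remaining equation that mentions B gives: branch(Y2, W, branch(Y2, Y2, Y2)) = branch(branch(branch(nil, e, nil), branch(zero, e, e), branch(e, nil, nil)), branch(branch(e, b, b), nil, op(zero, b)), Z).
Bind Y := op(b, Z); no other remaining equation mentions Y.
Delete trivial equation zero = zero.
Decompose branch/3: Y2 = branch(branch(nil, e, nil), branch(zero, e, e), branch(e, nil, nil)),  W = branch(branch(e, b, b), nil, op(zero, b)),  branch(Y2, Y2, Y2) = Z.
Bind Y2 := branch(branch(nil, e, nil), branch(zero, e, e), branch(e, nil, nil)); substituting into the one remaining equation that mentions Y2 gives: branch(branch(branch(nil, e, nil), branch(zero, e, e), branch(e, nil, nil)), branch(branch(nil, e, nil), branch(zero, e, e), branch(e, nil, nil)), branch(branch(nil, e, nil), branch(zero, e, e), branch(e, nil, nil))) = Z.
Bind W := branch(branch(e, b, b), nil, op(zero, b)); substituting into the one remaining equation that mentions W gives: branch(S, op(op(e, A), e), op(b, branch(branch(e, b, b), nil, op(zero, b)))) = branch(b, N, A).
Bind Z := branch(branch(branch(nil, e, nil), branch(zero, e, e), branch(e, nil, nil)), branch(branch(nil, e, nil), branch(zero, e, e), branch(e, nil, nil)), branch(branch(nil, e, nil), branch(zero, e, e), branch(e, nil, nil))); no other remaining equation mentions Z. Substituting into the earlier binding gives Y := op(b, branch(branch(branch(nil, e, nil), branch(zero, e, e), branch(e, nil, nil)), branch(branch(nil, e, nil), branch(zero, e, e), branch(e, nil, nil)), branch(branch(nil, e, nil), branch(zero, e, e), branch(e, nil, nil)))).
Decompose branch/3: S = b,  op(op(e, A), e) = N,  op(b, branch(branch(e, b, b), nil, op(zero, b))) = A.
Bind S := b; no other remaining equation mentions S.
Bind N := op(op(e, A), e); no other remaining equation mentions N.
Bind A := op(b, branch(branch(e, b, b), nil, op(zero, b))). Substituting into the earlier binding gives N := op(op(e, op(b, branch(branch(e, b, b), nil, op(zero, b)))), e).
No equations remain and no clash or occurs-check failure arose, so a unifier exists.

YES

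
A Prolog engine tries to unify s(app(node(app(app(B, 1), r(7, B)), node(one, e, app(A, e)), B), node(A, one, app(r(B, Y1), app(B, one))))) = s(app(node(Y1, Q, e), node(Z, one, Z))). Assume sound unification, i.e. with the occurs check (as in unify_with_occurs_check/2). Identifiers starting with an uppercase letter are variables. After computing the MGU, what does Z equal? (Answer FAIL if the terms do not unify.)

Decompose s/1: app(node(app(app(B, 1), r(7, B)), node(one, e, app(A, e)), B), node(A, one, app(r(B, Y1), app(B, one)))) = app(node(Y1, Q, e), node(Z, one, Z)).
Decompose app/2: node(app(app(B, 1), r(7, B)), node(one, e, app(A, e)), B) = node(Y1, Q, e),  node(A, one, app(r(B, Y1), app(B, one))) = node(Z, one, Z).
Decompose node/3: app(app(B, 1), r(7, B)) = Y1,  node(one, e, app(A, e)) = Q,  B = e.
Bind Y1 := app(app(B, 1), r(7, B)); substituting into the one remaining equation that mentions Y1 gives: node(A, one, app(r(B, app(app(B, 1), r(7, B))), app(B, one))) = node(Z, one, Z).
Bind Q := node(one, e, app(A, e)); no other remaining equation mentions Q.
Bind B := e; substituting into the remaining equation gives: node(A, one, app(r(e, app(app(e, 1), r(7, e))), app(e, one))) = node(Z, one, Z). Substituting into the earlier binding gives Y1 := app(app(e, 1), r(7, e)).
Decompose node/3: A = Z,  one = one,  app(r(e, app(app(e, 1), r(7, e))), app(e, one)) = Z.
Bind A := Z; no other remaining equation mentions A. Substituting into the earlier binding gives Q := node(one, e, app(Z, e)).
Delete trivial equation one = one.
Bind Z := app(r(e, app(app(e, 1), r(7, e))), app(e, one)). Substituting into the earlier bindings gives Q := node(one, e, app(app(r(e, app(app(e, 1), r(7, e))), app(e, one)), e)), A := app(r(e, app(app(e, 1), r(7, e))), app(e, one)).
MGU = { Y1 = app(app(e, 1), r(7, e)), Q = node(one, e, app(app(r(e, app(app(e, 1), r(7, e))), app(e, one)), e)), B = e, A = app(r(e, app(app(e, 1), r(7, e))), app(e, one)), Z = app(r(e, app(app(e, 1), r(7, e))), app(e, one)) }, so Z = app(r(e, app(app(e, 1), r(7, e))), app(e, one)).

app(r(e, app(app(e, 1), r(7, e))), app(e, one))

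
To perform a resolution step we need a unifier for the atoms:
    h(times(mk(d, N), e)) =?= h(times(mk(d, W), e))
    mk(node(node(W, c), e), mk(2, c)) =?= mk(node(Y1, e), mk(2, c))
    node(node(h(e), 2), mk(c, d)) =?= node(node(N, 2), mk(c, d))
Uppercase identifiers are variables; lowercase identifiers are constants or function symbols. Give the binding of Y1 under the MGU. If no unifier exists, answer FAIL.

node(h(e), c)

Decompose h/1: times(mk(d, N), e) =?= times(mk(d, W), e).
Decompose times/2: mk(d, N) =?= mk(d, W),  e =?= e.
Decompose mk/2: d =?= d,  N =?= W.
Delete trivial equation d =?= d.
Bind N := W; substituting into the one remaining equation that mentions N gives: node(node(h(e), 2), mk(c, d)) =?= node(node(W, 2), mk(c, d)).
Delete trivial equation e =?= e.
Decompose mk/2: node(node(W, c), e) =?= node(Y1, e),  mk(2, c) =?= mk(2, c).
Decompose node/2: node(W, c) =?= Y1,  e =?= e.
Bind Y1 := node(W, c); no other remaining equation mentions Y1.
Delete trivial equation e =?= e.
Delete trivial equation mk(2, c) =?= mk(2, c).
Decompose node/2: node(h(e), 2) =?= node(W, 2),  mk(c, d) =?= mk(c, d).
Decompose node/2: h(e) =?= W,  2 =?= 2.
Bind W := h(e); no other remaining equation mentions W. Substituting into the earlier bindings gives N := h(e), Y1 := node(h(e), c).
Delete trivial equation 2 =?= 2.
Delete trivial equation mk(c, d) =?= mk(c, d).
MGU = { N -> h(e), Y1 -> node(h(e), c), W -> h(e) }, so Y1 -> node(h(e), c).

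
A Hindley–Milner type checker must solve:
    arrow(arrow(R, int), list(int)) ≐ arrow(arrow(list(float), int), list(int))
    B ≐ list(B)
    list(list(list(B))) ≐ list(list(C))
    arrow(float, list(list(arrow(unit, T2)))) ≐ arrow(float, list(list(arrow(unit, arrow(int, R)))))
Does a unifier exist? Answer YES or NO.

Decompose arrow/2: arrow(R, int) ≐ arrow(list(float), int),  list(int) ≐ list(int).
Decompose arrow/2: R ≐ list(float),  int ≐ int.
Bind R := list(float); substituting into the one remaining equation that mentions R gives: arrow(float, list(list(arrow(unit, T2)))) ≐ arrow(float, list(list(arrow(unit, arrow(int, list(float)))))).
Delete trivial equation int ≐ int.
Delete trivial equation list(int) ≐ list(int).
Occurs check fails: B occurs in list(B); the equation B ≐ list(B) has no finite solution.

NO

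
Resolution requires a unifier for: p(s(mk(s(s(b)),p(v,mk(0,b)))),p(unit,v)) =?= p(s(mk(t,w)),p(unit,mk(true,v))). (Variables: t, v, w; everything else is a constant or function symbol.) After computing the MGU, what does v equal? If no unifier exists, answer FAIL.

FAIL

Decompose p/2: s(mk(s(s(b)),p(v,mk(0,b)))) =?= s(mk(t,w)),  p(unit,v) =?= p(unit,mk(true,v)).
Decompose s/1: mk(s(s(b)),p(v,mk(0,b))) =?= mk(t,w).
Decompose mk/2: s(s(b)) =?= t,  p(v,mk(0,b)) =?= w.
Bind t := s(s(b)); no other remaining equation mentions t.
Bind w := p(v,mk(0,b)); no other remaining equation mentions w.
Decompose p/2: unit =?= unit,  v =?= mk(true,v).
Delete trivial equation unit =?= unit.
Occurs check fails: v occurs in mk(true,v); the equation v =?= mk(true,v) has no finite solution.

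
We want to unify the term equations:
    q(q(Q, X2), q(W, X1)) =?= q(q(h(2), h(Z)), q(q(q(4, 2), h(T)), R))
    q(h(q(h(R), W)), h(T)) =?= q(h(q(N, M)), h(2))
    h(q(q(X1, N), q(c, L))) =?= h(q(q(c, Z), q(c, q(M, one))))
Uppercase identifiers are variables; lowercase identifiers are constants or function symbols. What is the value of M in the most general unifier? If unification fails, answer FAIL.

Decompose q/2: q(Q, X2) =?= q(h(2), h(Z)),  q(W, X1) =?= q(q(q(4, 2), h(T)), R).
Decompose q/2: Q =?= h(2),  X2 =?= h(Z).
Bind Q := h(2); no other remaining equation mentions Q.
Bind X2 := h(Z); no other remaining equation mentions X2.
Decompose q/2: W =?= q(q(4, 2), h(T)),  X1 =?= R.
Bind W := q(q(4, 2), h(T)); substituting into the one remaining equation that mentions W gives: q(h(q(h(R), q(q(4, 2), h(T)))), h(T)) =?= q(h(q(N, M)), h(2)).
Bind X1 := R; substituting into the one remaining equation that mentions X1 gives: h(q(q(R, N), q(c, L))) =?= h(q(q(c, Z), q(c, q(M, one)))).
Decompose q/2: h(q(h(R), q(q(4, 2), h(T)))) =?= h(q(N, M)),  h(T) =?= h(2).
Decompose h/1: q(h(R), q(q(4, 2), h(T))) =?= q(N, M).
Decompose q/2: h(R) =?= N,  q(q(4, 2), h(T)) =?= M.
Bind N := h(R); substituting into the one remaining equation that mentions N gives: h(q(q(R, h(R)), q(c, L))) =?= h(q(q(c, Z), q(c, q(M, one)))).
Bind M := q(q(4, 2), h(T)); substituting into the one remaining equation that mentions M gives: h(q(q(R, h(R)), q(c, L))) =?= h(q(q(c, Z), q(c, q(q(q(4, 2), h(T)), one)))).
Decompose h/1: T =?= 2.
Bind T := 2; substituting into the remaining equation gives: h(q(q(R, h(R)), q(c, L))) =?= h(q(q(c, Z), q(c, q(q(q(4, 2), h(2)), one)))). Substituting into the earlier bindings gives W := q(q(4, 2), h(2)), M := q(q(4, 2), h(2)).
Decompose h/1: q(q(R, h(R)), q(c, L)) =?= q(q(c, Z), q(c, q(q(q(4, 2), h(2)), one))).
Decompose q/2: q(R, h(R)) =?= q(c, Z),  q(c, L) =?= q(c, q(q(q(4, 2), h(2)), one)).
Decompose q/2: R =?= c,  h(R) =?= Z.
Bind R := c; substituting into the one remaining equation that mentions R gives: h(c) =?= Z. Substituting into the earlier bindings gives X1 := c, N := h(c).
Bind Z := h(c); no other remaining equation mentions Z. Substituting into the earlier binding gives X2 := h(h(c)).
Decompose q/2: c =?= c,  L =?= q(q(q(4, 2), h(2)), one).
Delete trivial equation c =?= c.
Bind L := q(q(q(4, 2), h(2)), one).
MGU = { Q -> h(2), X2 -> h(h(c)), W -> q(q(4, 2), h(2)), X1 -> c, N -> h(c), M -> q(q(4, 2), h(2)), T -> 2, R -> c, Z -> h(c), L -> q(q(q(4, 2), h(2)), one) }, so M -> q(q(4, 2), h(2)).

q(q(4, 2), h(2))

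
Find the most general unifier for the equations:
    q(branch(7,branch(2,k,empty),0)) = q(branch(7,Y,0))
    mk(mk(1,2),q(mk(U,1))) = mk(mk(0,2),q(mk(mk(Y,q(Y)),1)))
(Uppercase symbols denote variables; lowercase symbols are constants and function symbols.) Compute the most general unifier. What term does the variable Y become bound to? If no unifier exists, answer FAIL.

FAIL

Decompose q/1: branch(7,branch(2,k,empty),0) = branch(7,Y,0).
Decompose branch/3: 7 = 7,  branch(2,k,empty) = Y,  0 = 0.
Delete trivial equation 7 = 7.
Bind Y := branch(2,k,empty); substituting into the one remaining equation that mentions Y gives: mk(mk(1,2),q(mk(U,1))) = mk(mk(0,2),q(mk(mk(branch(2,k,empty),q(branch(2,k,empty))),1))).
Delete trivial equation 0 = 0.
Decompose mk/2: mk(1,2) = mk(0,2),  q(mk(U,1)) = q(mk(mk(branch(2,k,empty),q(branch(2,k,empty))),1)).
Decompose mk/2: 1 = 0,  2 = 2.
Clash: constants 1 and 0 differ; no unifier exists.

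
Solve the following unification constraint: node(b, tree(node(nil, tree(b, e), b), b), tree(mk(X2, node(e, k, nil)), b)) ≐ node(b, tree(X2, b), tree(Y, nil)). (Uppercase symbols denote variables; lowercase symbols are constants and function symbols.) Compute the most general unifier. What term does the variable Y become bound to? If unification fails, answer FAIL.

FAIL

Decompose node/3: b ≐ b,  tree(node(nil, tree(b, e), b), b) ≐ tree(X2, b),  tree(mk(X2, node(e, k, nil)), b) ≐ tree(Y, nil).
Delete trivial equation b ≐ b.
Decompose tree/2: node(nil, tree(b, e), b) ≐ X2,  b ≐ b.
Bind X2 := node(nil, tree(b, e), b); substituting into the one remaining equation that mentions X2 gives: tree(mk(node(nil, tree(b, e), b), node(e, k, nil)), b) ≐ tree(Y, nil).
Delete trivial equation b ≐ b.
Decompose tree/2: mk(node(nil, tree(b, e), b), node(e, k, nil)) ≐ Y,  b ≐ nil.
Bind Y := mk(node(nil, tree(b, e), b), node(e, k, nil)); no other remaining equation mentions Y.
Clash: constants b and nil differ; no unifier exists.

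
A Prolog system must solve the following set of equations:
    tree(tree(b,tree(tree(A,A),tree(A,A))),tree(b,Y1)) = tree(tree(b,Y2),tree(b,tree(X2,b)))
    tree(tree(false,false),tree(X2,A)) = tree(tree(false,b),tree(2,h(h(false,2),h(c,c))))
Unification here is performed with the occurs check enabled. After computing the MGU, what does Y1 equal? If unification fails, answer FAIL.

FAIL

Decompose tree/2: tree(b,tree(tree(A,A),tree(A,A))) = tree(b,Y2),  tree(b,Y1) = tree(b,tree(X2,b)).
Decompose tree/2: b = b,  tree(tree(A,A),tree(A,A)) = Y2.
Delete trivial equation b = b.
Bind Y2 := tree(tree(A,A),tree(A,A)); no other remaining equation mentions Y2.
Decompose tree/2: b = b,  Y1 = tree(X2,b).
Delete trivial equation b = b.
Bind Y1 := tree(X2,b); no other remaining equation mentions Y1.
Decompose tree/2: tree(false,false) = tree(false,b),  tree(X2,A) = tree(2,h(h(false,2),h(c,c))).
Decompose tree/2: false = false,  false = b.
Delete trivial equation false = false.
Clash: constants false and b differ; no unifier exists.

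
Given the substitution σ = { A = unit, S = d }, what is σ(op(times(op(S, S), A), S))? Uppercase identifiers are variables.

op(times(op(d, d), unit), d)

Replace each occurrence of A with unit.
Replace each occurrence of S with d.
Result: op(times(op(d, d), unit), d).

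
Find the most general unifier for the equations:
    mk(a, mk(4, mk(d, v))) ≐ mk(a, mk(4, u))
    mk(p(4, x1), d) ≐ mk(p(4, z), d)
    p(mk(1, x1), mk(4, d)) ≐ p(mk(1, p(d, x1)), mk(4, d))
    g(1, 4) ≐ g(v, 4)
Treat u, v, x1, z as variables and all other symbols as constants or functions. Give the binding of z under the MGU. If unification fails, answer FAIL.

Decompose mk/2: a ≐ a,  mk(4, mk(d, v)) ≐ mk(4, u).
Delete trivial equation a ≐ a.
Decompose mk/2: 4 ≐ 4,  mk(d, v) ≐ u.
Delete trivial equation 4 ≐ 4.
Bind u := mk(d, v); no other remaining equation mentions u.
Decompose mk/2: p(4, x1) ≐ p(4, z),  d ≐ d.
Decompose p/2: 4 ≐ 4,  x1 ≐ z.
Delete trivial equation 4 ≐ 4.
Bind x1 := z; substituting into the one remaining equation that mentions x1 gives: p(mk(1, z), mk(4, d)) ≐ p(mk(1, p(d, z)), mk(4, d)).
Delete trivial equation d ≐ d.
Decompose p/2: mk(1, z) ≐ mk(1, p(d, z)),  mk(4, d) ≐ mk(4, d).
Decompose mk/2: 1 ≐ 1,  z ≐ p(d, z).
Delete trivial equation 1 ≐ 1.
Occurs check fails: z occurs in p(d, z); the equation z ≐ p(d, z) has no finite solution.

FAIL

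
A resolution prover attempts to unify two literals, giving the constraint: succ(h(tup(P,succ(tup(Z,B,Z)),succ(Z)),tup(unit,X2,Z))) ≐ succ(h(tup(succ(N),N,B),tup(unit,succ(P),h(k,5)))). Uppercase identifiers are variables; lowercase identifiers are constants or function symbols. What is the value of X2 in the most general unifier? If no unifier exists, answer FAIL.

succ(succ(succ(tup(h(k,5),succ(h(k,5)),h(k,5)))))

Decompose succ/1: h(tup(P,succ(tup(Z,B,Z)),succ(Z)),tup(unit,X2,Z)) ≐ h(tup(succ(N),N,B),tup(unit,succ(P),h(k,5))).
Decompose h/2: tup(P,succ(tup(Z,B,Z)),succ(Z)) ≐ tup(succ(N),N,B),  tup(unit,X2,Z) ≐ tup(unit,succ(P),h(k,5)).
Decompose tup/3: P ≐ succ(N),  succ(tup(Z,B,Z)) ≐ N,  succ(Z) ≐ B.
Bind P := succ(N); substituting into the one remaining equation that mentions P gives: tup(unit,X2,Z) ≐ tup(unit,succ(succ(N)),h(k,5)).
Bind N := succ(tup(Z,B,Z)); substituting into the one remaining equation that mentions N gives: tup(unit,X2,Z) ≐ tup(unit,succ(succ(succ(tup(Z,B,Z)))),h(k,5)). Substituting into the earlier binding gives P := succ(succ(tup(Z,B,Z))).
Bind B := succ(Z); substituting into the remaining equation gives: tup(unit,X2,Z) ≐ tup(unit,succ(succ(succ(tup(Z,succ(Z),Z)))),h(k,5)). Substituting into the earlier bindings gives P := succ(succ(tup(Z,succ(Z),Z))), N := succ(tup(Z,succ(Z),Z)).
Decompose tup/3: unit ≐ unit,  X2 ≐ succ(succ(succ(tup(Z,succ(Z),Z)))),  Z ≐ h(k,5).
Delete trivial equation unit ≐ unit.
Bind X2 := succ(succ(succ(tup(Z,succ(Z),Z)))); no other remaining equation mentions X2.
Bind Z := h(k,5). Substituting into the earlier bindings gives P := succ(succ(tup(h(k,5),succ(h(k,5)),h(k,5)))), N := succ(tup(h(k,5),succ(h(k,5)),h(k,5))), B := succ(h(k,5)), X2 := succ(succ(succ(tup(h(k,5),succ(h(k,5)),h(k,5))))).
MGU = { P ↦ succ(succ(tup(h(k,5),succ(h(k,5)),h(k,5)))), N ↦ succ(tup(h(k,5),succ(h(k,5)),h(k,5))), B ↦ succ(h(k,5)), X2 ↦ succ(succ(succ(tup(h(k,5),succ(h(k,5)),h(k,5))))), Z ↦ h(k,5) }, so X2 ↦ succ(succ(succ(tup(h(k,5),succ(h(k,5)),h(k,5))))).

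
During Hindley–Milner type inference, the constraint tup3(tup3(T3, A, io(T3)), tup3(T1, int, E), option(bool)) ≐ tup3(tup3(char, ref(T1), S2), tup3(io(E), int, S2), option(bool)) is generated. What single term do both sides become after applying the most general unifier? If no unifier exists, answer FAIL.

Decompose tup3/3: tup3(T3, A, io(T3)) ≐ tup3(char, ref(T1), S2),  tup3(T1, int, E) ≐ tup3(io(E), int, S2),  option(bool) ≐ option(bool).
Decompose tup3/3: T3 ≐ char,  A ≐ ref(T1),  io(T3) ≐ S2.
Bind T3 := char; substituting into the one remaining equation that mentions T3 gives: io(char) ≐ S2.
Bind A := ref(T1); no other remaining equation mentions A.
Bind S2 := io(char); substituting into the one remaining equation that mentions S2 gives: tup3(T1, int, E) ≐ tup3(io(E), int, io(char)).
Decompose tup3/3: T1 ≐ io(E),  int ≐ int,  E ≐ io(char).
Bind T1 := io(E); no other remaining equation mentions T1. Substituting into the earlier binding gives A := ref(io(E)).
Delete trivial equation int ≐ int.
Bind E := io(char); no other remaining equation mentions E. Substituting into the earlier bindings gives A := ref(io(io(char))), T1 := io(io(char)).
Delete trivial equation option(bool) ≐ option(bool).
Applying the MGU to either side gives tup3(tup3(char, ref(io(io(char))), io(char)), tup3(io(io(char)), int, io(char)), option(bool)).

tup3(tup3(char, ref(io(io(char))), io(char)), tup3(io(io(char)), int, io(char)), option(bool))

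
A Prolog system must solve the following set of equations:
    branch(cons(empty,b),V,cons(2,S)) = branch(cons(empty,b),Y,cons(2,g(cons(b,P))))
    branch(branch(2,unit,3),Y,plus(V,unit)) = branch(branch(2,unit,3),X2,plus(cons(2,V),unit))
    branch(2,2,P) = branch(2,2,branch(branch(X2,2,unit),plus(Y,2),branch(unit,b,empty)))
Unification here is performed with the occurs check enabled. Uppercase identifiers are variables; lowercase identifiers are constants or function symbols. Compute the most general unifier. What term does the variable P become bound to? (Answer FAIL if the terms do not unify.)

FAIL

Decompose branch/3: cons(empty,b) = cons(empty,b),  V = Y,  cons(2,S) = cons(2,g(cons(b,P))).
Delete trivial equation cons(empty,b) = cons(empty,b).
Bind V := Y; substituting into the one remaining equation that mentions V gives: branch(branch(2,unit,3),Y,plus(Y,unit)) = branch(branch(2,unit,3),X2,plus(cons(2,Y),unit)).
Decompose cons/2: 2 = 2,  S = g(cons(b,P)).
Delete trivial equation 2 = 2.
Bind S := g(cons(b,P)); no other remaining equation mentions S.
Decompose branch/3: branch(2,unit,3) = branch(2,unit,3),  Y = X2,  plus(Y,unit) = plus(cons(2,Y),unit).
Delete trivial equation branch(2,unit,3) = branch(2,unit,3).
Bind Y := X2; substituting into the remaining equations gives: plus(X2,unit) = plus(cons(2,X2),unit),  branch(2,2,P) = branch(2,2,branch(branch(X2,2,unit),plus(X2,2),branch(unit,b,empty))). Substituting into the earlier binding gives V := X2.
Decompose plus/2: X2 = cons(2,X2),  unit = unit.
Occurs check fails: X2 occurs in cons(2,X2); the equation X2 = cons(2,X2) has no finite solution.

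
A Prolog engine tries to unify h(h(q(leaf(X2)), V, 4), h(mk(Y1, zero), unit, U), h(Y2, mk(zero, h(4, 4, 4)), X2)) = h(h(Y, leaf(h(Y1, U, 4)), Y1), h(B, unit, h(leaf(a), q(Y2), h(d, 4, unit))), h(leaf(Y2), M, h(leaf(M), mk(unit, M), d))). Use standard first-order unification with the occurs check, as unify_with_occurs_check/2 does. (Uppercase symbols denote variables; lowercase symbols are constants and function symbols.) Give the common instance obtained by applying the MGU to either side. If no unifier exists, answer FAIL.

FAIL

Decompose h/3: h(q(leaf(X2)), V, 4) = h(Y, leaf(h(Y1, U, 4)), Y1),  h(mk(Y1, zero), unit, U) = h(B, unit, h(leaf(a), q(Y2), h(d, 4, unit))),  h(Y2, mk(zero, h(4, 4, 4)), X2) = h(leaf(Y2), M, h(leaf(M), mk(unit, M), d)).
Decompose h/3: q(leaf(X2)) = Y,  V = leaf(h(Y1, U, 4)),  4 = Y1.
Bind Y := q(leaf(X2)); no other remaining equation mentions Y.
Bind V := leaf(h(Y1, U, 4)); no other remaining equation mentions V.
Bind Y1 := 4; substituting into the one remaining equation that mentions Y1 gives: h(mk(4, zero), unit, U) = h(B, unit, h(leaf(a), q(Y2), h(d, 4, unit))). Substituting into the earlier binding gives V := leaf(h(4, U, 4)).
Decompose h/3: mk(4, zero) = B,  unit = unit,  U = h(leaf(a), q(Y2), h(d, 4, unit)).
Bind B := mk(4, zero); no other remaining equation mentions B.
Delete trivial equation unit = unit.
Bind U := h(leaf(a), q(Y2), h(d, 4, unit)); no other remaining equation mentions U. Substituting into the earlier binding gives V := leaf(h(4, h(leaf(a), q(Y2), h(d, 4, unit)), 4)).
Decompose h/3: Y2 = leaf(Y2),  mk(zero, h(4, 4, 4)) = M,  X2 = h(leaf(M), mk(unit, M), d).
Occurs check fails: Y2 occurs in leaf(Y2); the equation Y2 = leaf(Y2) has no finite solution.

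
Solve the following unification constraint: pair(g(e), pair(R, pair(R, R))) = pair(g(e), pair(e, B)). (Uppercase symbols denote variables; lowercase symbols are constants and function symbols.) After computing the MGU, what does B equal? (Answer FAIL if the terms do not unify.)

Decompose pair/2: g(e) = g(e),  pair(R, pair(R, R)) = pair(e, B).
Delete trivial equation g(e) = g(e).
Decompose pair/2: R = e,  pair(R, R) = B.
Bind R := e; substituting into the remaining equation gives: pair(e, e) = B.
Bind B := pair(e, e).
MGU = { R := e, B := pair(e, e) }, so B := pair(e, e).

pair(e, e)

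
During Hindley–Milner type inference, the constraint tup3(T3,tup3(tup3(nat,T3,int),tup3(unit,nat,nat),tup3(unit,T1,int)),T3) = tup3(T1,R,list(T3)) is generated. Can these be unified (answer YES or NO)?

Decompose tup3/3: T3 = T1,  tup3(tup3(nat,T3,int),tup3(unit,nat,nat),tup3(unit,T1,int)) = R,  T3 = list(T3).
Bind T3 := T1; substituting into the remaining equations gives: tup3(tup3(nat,T1,int),tup3(unit,nat,nat),tup3(unit,T1,int)) = R,  T1 = list(T1).
Bind R := tup3(tup3(nat,T1,int),tup3(unit,nat,nat),tup3(unit,T1,int)); no other remaining equation mentions R.
Occurs check fails: T1 occurs in list(T1); the equation T1 = list(T1) has no finite solution.

NO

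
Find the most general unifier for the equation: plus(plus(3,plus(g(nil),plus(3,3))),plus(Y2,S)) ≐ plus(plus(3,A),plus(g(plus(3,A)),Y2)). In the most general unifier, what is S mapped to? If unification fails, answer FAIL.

Decompose plus/2: plus(3,plus(g(nil),plus(3,3))) ≐ plus(3,A),  plus(Y2,S) ≐ plus(g(plus(3,A)),Y2).
Decompose plus/2: 3 ≐ 3,  plus(g(nil),plus(3,3)) ≐ A.
Delete trivial equation 3 ≐ 3.
Bind A := plus(g(nil),plus(3,3)); substituting into the remaining equation gives: plus(Y2,S) ≐ plus(g(plus(3,plus(g(nil),plus(3,3)))),Y2).
Decompose plus/2: Y2 ≐ g(plus(3,plus(g(nil),plus(3,3)))),  S ≐ Y2.
Bind Y2 := g(plus(3,plus(g(nil),plus(3,3)))); substituting into the remaining equation gives: S ≐ g(plus(3,plus(g(nil),plus(3,3)))).
Bind S := g(plus(3,plus(g(nil),plus(3,3)))).
MGU = { A ↦ plus(g(nil),plus(3,3)), Y2 ↦ g(plus(3,plus(g(nil),plus(3,3)))), S ↦ g(plus(3,plus(g(nil),plus(3,3)))) }, so S ↦ g(plus(3,plus(g(nil),plus(3,3)))).

g(plus(3,plus(g(nil),plus(3,3))))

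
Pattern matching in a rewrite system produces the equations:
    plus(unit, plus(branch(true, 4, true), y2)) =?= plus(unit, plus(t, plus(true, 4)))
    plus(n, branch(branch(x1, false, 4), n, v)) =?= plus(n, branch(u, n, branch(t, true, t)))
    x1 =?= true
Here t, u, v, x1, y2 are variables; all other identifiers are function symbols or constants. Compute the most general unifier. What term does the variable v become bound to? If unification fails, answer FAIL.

Decompose plus/2: unit =?= unit,  plus(branch(true, 4, true), y2) =?= plus(t, plus(true, 4)).
Delete trivial equation unit =?= unit.
Decompose plus/2: branch(true, 4, true) =?= t,  y2 =?= plus(true, 4).
Bind t := branch(true, 4, true); substituting into the one remaining equation that mentions t gives: plus(n, branch(branch(x1, false, 4), n, v)) =?= plus(n, branch(u, n, branch(branch(true, 4, true), true, branch(true, 4, true)))).
Bind y2 := plus(true, 4); no other remaining equation mentions y2.
Decompose plus/2: n =?= n,  branch(branch(x1, false, 4), n, v) =?= branch(u, n, branch(branch(true, 4, true), true, branch(true, 4, true))).
Delete trivial equation n =?= n.
Decompose branch/3: branch(x1, false, 4) =?= u,  n =?= n,  v =?= branch(branch(true, 4, true), true, branch(true, 4, true)).
Bind u := branch(x1, false, 4); no other remaining equation mentions u.
Delete trivial equation n =?= n.
Bind v := branch(branch(true, 4, true), true, branch(true, 4, true)); no other remaining equation mentions v.
Bind x1 := true. Substituting into the earlier binding gives u := branch(true, false, 4).
MGU = { t -> branch(true, 4, true), y2 -> plus(true, 4), u -> branch(true, false, 4), v -> branch(branch(true, 4, true), true, branch(true, 4, true)), x1 -> true }, so v -> branch(branch(true, 4, true), true, branch(true, 4, true)).

branch(branch(true, 4, true), true, branch(true, 4, true))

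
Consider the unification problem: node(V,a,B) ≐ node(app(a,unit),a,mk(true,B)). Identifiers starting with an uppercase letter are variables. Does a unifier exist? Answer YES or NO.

NO

Decompose node/3: V ≐ app(a,unit),  a ≐ a,  B ≐ mk(true,B).
Bind V := app(a,unit); no other remaining equation mentions V.
Delete trivial equation a ≐ a.
Occurs check fails: B occurs in mk(true,B); the equation B ≐ mk(true,B) has no finite solution.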